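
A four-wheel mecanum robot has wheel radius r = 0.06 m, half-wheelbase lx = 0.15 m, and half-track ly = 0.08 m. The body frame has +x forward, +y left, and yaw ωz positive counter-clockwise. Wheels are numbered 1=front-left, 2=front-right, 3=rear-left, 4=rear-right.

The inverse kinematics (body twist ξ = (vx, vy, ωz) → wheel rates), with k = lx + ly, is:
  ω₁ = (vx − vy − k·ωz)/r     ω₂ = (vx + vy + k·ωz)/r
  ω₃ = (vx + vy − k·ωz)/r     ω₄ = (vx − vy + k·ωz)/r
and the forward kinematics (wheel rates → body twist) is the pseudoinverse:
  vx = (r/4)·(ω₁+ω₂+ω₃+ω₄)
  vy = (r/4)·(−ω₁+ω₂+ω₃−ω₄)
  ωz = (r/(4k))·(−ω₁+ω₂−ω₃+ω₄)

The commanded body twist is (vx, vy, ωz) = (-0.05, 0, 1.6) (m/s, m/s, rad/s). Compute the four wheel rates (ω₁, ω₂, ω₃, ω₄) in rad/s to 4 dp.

k = lx + ly = 0.15 + 0.08 = 0.2300;  k·ωz = 0.2300·1.6 = 0.3680
ω₁ (FL) = (vx − vy − k·ωz)/r = -0.4180/0.06 = -6.9667
ω₂ (FR) = (vx + vy + k·ωz)/r = 0.3180/0.06 = 5.3000
ω₃ (RL) = (vx + vy − k·ωz)/r = -0.4180/0.06 = -6.9667
ω₄ (RR) = (vx − vy + k·ωz)/r = 0.3180/0.06 = 5.3000

(-6.9667, 5.3000, -6.9667, 5.3000)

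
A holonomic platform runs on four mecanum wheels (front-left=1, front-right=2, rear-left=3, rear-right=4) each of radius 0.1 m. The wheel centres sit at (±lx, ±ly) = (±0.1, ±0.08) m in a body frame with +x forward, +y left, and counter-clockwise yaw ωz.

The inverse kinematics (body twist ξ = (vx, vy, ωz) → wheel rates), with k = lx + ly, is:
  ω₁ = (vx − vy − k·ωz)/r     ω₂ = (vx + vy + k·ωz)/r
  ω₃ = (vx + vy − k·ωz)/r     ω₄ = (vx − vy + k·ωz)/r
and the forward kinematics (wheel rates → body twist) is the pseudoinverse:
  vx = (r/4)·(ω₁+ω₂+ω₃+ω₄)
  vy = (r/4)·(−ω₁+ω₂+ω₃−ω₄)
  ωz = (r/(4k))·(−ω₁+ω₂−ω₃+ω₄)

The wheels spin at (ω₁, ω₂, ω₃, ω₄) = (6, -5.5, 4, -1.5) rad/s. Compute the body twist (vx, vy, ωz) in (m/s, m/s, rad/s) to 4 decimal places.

(0.0750, -0.1500, -2.3611)

k = lx + ly = 0.1 + 0.08 = 0.1800
ω₁+ω₂+ω₃+ω₄ = 3.0000  →  vx = (0.1/4)·3.0000 = 0.0750
−ω₁+ω₂+ω₃−ω₄ = -6.0000  →  vy = (0.1/4)·-6.0000 = -0.1500
−ω₁+ω₂−ω₃+ω₄ = -17.0000  →  ωz = (0.1/0.7200)·-17.0000 = -2.3611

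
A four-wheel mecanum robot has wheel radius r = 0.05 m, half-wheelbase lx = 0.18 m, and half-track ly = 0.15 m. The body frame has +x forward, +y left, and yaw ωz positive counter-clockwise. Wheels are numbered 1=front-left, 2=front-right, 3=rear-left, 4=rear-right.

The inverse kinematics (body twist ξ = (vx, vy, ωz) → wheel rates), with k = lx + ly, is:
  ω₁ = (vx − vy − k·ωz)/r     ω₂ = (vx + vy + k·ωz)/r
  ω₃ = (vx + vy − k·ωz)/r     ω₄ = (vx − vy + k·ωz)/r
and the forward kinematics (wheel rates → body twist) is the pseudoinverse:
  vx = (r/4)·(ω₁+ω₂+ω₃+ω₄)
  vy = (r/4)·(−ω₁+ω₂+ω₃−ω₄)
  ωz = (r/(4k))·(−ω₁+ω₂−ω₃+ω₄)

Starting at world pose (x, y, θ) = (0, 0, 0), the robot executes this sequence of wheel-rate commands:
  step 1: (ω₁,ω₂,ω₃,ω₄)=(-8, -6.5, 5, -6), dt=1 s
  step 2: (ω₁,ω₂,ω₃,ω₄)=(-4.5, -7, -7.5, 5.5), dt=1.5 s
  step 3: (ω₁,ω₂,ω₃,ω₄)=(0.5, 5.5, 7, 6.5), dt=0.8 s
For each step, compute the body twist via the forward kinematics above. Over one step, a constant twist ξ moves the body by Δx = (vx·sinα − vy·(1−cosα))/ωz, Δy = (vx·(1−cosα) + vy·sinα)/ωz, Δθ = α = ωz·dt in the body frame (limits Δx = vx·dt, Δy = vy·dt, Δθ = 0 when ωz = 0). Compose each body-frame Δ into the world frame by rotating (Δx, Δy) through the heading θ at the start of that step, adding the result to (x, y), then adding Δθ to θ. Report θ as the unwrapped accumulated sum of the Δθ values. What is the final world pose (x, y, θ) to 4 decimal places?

(-0.2590, 0.0279, 0.3731)

step 1: ξ=(vx,vy,ωz)=(-0.1938, 0.1562, -0.3598), dt=1.0 → body Δ=(-0.1618, 0.1874, -0.3598) → world pose (-0.1618, 0.1874, -0.3598)
step 2: ξ=(vx,vy,ωz)=(-0.1688, -0.1938, 0.3977), dt=1.5 → body Δ=(-0.1542, -0.3470, 0.5966) → world pose (-0.4283, -0.0831, 0.2367)
step 3: ξ=(vx,vy,ωz)=(0.2438, 0.0688, 0.1705), dt=0.8 → body Δ=(0.1907, 0.0681, 0.1364) → world pose (-0.2590, 0.0279, 0.3731)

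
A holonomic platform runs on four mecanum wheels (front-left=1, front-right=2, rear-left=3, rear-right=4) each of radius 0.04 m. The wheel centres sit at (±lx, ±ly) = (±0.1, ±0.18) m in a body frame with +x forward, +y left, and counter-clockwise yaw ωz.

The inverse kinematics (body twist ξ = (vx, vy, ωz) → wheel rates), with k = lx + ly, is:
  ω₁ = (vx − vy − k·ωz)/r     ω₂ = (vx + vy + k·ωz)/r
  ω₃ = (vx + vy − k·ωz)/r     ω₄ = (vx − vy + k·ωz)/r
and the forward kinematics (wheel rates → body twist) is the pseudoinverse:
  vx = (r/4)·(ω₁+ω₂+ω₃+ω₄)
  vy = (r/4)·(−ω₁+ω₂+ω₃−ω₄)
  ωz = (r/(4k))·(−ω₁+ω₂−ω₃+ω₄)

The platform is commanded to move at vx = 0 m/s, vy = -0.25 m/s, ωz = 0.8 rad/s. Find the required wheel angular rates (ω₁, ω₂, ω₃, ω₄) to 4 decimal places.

k = lx + ly = 0.1 + 0.18 = 0.2800;  k·ωz = 0.2800·0.8 = 0.2240
ω₁ (FL) = (vx − vy − k·ωz)/r = 0.0260/0.04 = 0.6500
ω₂ (FR) = (vx + vy + k·ωz)/r = -0.0260/0.04 = -0.6500
ω₃ (RL) = (vx + vy − k·ωz)/r = -0.4740/0.04 = -11.8500
ω₄ (RR) = (vx − vy + k·ωz)/r = 0.4740/0.04 = 11.8500

(0.6500, -0.6500, -11.8500, 11.8500)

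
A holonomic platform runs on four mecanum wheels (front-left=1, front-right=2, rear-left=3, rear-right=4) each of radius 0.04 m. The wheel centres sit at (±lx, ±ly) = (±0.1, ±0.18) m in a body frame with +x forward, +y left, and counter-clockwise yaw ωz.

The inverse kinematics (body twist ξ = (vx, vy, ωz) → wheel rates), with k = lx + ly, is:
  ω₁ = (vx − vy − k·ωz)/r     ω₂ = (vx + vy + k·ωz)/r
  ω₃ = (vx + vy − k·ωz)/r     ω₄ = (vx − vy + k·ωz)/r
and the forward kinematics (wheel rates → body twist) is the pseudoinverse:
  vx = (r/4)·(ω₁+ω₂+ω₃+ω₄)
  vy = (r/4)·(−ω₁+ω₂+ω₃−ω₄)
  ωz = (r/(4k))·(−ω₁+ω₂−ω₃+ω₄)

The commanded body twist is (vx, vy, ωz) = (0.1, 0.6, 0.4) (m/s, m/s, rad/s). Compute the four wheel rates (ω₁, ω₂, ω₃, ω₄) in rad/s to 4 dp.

(-15.3000, 20.3000, 14.7000, -9.7000)

k = lx + ly = 0.1 + 0.18 = 0.2800;  k·ωz = 0.2800·0.4 = 0.1120
ω₁ (FL) = (vx − vy − k·ωz)/r = -0.6120/0.04 = -15.3000
ω₂ (FR) = (vx + vy + k·ωz)/r = 0.8120/0.04 = 20.3000
ω₃ (RL) = (vx + vy − k·ωz)/r = 0.5880/0.04 = 14.7000
ω₄ (RR) = (vx − vy + k·ωz)/r = -0.3880/0.04 = -9.7000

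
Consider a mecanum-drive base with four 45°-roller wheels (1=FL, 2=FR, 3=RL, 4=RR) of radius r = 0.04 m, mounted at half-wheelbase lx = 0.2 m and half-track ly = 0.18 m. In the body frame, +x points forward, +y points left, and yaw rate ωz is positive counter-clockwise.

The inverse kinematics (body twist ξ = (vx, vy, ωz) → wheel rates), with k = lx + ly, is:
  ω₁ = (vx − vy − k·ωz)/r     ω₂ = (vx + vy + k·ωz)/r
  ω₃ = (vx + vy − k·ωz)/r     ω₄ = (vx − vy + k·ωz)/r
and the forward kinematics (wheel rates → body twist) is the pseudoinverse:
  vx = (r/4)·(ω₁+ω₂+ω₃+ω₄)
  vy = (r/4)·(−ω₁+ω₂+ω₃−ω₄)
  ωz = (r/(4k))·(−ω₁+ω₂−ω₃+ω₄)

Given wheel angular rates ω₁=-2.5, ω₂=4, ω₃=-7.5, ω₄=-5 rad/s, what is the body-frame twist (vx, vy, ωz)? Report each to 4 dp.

k = lx + ly = 0.2 + 0.18 = 0.3800
ω₁+ω₂+ω₃+ω₄ = -11.0000  →  vx = (0.04/4)·-11.0000 = -0.1100
−ω₁+ω₂+ω₃−ω₄ = 4.0000  →  vy = (0.04/4)·4.0000 = 0.0400
−ω₁+ω₂−ω₃+ω₄ = 9.0000  →  ωz = (0.04/1.5200)·9.0000 = 0.2368

(-0.1100, 0.0400, 0.2368)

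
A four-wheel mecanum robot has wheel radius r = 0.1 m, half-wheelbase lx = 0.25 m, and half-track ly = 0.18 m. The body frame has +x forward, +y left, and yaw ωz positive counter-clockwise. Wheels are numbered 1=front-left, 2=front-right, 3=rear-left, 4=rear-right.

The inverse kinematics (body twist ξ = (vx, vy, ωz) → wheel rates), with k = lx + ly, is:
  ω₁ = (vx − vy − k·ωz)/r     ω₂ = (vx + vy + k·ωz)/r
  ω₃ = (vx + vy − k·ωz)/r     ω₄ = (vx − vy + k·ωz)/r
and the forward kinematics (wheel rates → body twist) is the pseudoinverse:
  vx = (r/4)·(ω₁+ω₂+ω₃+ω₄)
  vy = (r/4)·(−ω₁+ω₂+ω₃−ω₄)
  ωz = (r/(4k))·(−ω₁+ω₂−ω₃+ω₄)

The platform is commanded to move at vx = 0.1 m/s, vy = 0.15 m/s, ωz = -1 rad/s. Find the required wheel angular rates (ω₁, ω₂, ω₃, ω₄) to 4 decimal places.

k = lx + ly = 0.25 + 0.18 = 0.4300;  k·ωz = 0.4300·-1 = -0.4300
ω₁ (FL) = (vx − vy − k·ωz)/r = 0.3800/0.1 = 3.8000
ω₂ (FR) = (vx + vy + k·ωz)/r = -0.1800/0.1 = -1.8000
ω₃ (RL) = (vx + vy − k·ωz)/r = 0.6800/0.1 = 6.8000
ω₄ (RR) = (vx − vy + k·ωz)/r = -0.4800/0.1 = -4.8000

(3.8000, -1.8000, 6.8000, -4.8000)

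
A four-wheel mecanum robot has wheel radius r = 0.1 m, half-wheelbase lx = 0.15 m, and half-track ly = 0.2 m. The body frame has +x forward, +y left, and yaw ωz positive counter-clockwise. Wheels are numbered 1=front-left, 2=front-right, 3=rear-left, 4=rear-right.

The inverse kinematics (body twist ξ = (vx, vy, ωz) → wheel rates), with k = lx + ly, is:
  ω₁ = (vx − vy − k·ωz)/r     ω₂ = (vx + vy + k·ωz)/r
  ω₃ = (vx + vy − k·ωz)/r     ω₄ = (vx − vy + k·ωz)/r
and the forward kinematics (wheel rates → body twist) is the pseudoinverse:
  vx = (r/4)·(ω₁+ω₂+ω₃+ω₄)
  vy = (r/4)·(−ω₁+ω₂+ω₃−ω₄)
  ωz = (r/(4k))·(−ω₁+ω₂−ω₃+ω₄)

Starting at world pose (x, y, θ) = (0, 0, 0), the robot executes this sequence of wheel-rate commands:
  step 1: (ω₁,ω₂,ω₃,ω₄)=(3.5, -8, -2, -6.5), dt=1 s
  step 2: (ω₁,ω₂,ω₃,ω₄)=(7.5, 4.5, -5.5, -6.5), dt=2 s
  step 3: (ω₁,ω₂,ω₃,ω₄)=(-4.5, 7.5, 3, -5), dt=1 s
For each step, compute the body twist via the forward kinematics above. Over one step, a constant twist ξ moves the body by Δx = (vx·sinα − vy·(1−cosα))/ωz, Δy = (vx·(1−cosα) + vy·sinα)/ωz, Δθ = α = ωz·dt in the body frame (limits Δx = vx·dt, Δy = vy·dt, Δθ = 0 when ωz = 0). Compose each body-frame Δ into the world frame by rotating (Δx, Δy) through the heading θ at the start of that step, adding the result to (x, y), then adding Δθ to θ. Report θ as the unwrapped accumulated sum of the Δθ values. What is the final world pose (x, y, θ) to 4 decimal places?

(0.0523, -0.0122, -1.4286)

step 1: ξ=(vx,vy,ωz)=(-0.3250, -0.1750, -1.1429), dt=1.0 → body Δ=(-0.3483, 0.0270, -1.1429) → world pose (-0.3483, 0.0270, -1.1429)
step 2: ξ=(vx,vy,ωz)=(0.0000, -0.0500, -0.2857), dt=2.0 → body Δ=(-0.0278, -0.0946, -0.5714) → world pose (-0.4460, 0.0131, -1.7143)
step 3: ξ=(vx,vy,ωz)=(0.0250, 0.5000, 0.2857), dt=1.0 → body Δ=(-0.0463, 0.4968, 0.2857) → world pose (0.0523, -0.0122, -1.4286)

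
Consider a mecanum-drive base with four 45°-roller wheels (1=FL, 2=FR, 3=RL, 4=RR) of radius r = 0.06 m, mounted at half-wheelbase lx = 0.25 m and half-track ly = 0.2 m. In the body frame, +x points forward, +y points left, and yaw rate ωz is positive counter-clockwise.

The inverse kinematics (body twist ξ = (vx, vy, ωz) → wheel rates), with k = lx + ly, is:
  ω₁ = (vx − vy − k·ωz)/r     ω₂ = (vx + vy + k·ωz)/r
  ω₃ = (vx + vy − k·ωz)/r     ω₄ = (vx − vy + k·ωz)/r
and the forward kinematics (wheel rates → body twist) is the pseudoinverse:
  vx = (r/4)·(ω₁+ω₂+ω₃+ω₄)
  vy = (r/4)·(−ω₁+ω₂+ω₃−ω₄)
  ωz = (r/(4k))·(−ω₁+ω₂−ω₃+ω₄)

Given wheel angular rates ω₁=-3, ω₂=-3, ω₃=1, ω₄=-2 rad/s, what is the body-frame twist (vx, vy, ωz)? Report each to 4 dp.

k = lx + ly = 0.25 + 0.2 = 0.4500
ω₁+ω₂+ω₃+ω₄ = -7.0000  →  vx = (0.06/4)·-7.0000 = -0.1050
−ω₁+ω₂+ω₃−ω₄ = 3.0000  →  vy = (0.06/4)·3.0000 = 0.0450
−ω₁+ω₂−ω₃+ω₄ = -3.0000  →  ωz = (0.06/1.8000)·-3.0000 = -0.1000

(-0.1050, 0.0450, -0.1000)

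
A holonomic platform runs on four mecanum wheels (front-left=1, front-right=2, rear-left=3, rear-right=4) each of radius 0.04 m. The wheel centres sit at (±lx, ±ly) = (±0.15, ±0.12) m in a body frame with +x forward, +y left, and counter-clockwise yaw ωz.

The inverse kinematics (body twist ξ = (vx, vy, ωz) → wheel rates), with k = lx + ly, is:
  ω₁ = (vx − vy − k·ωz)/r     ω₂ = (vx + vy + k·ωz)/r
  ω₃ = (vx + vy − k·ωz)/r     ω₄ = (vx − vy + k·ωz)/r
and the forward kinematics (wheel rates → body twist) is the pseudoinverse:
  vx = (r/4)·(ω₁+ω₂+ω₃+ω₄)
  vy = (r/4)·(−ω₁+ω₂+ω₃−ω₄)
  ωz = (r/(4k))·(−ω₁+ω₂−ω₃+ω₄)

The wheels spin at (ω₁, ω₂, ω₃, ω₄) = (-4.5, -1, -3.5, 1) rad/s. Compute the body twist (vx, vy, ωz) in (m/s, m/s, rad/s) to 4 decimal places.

k = lx + ly = 0.15 + 0.12 = 0.2700
ω₁+ω₂+ω₃+ω₄ = -8.0000  →  vx = (0.04/4)·-8.0000 = -0.0800
−ω₁+ω₂+ω₃−ω₄ = -1.0000  →  vy = (0.04/4)·-1.0000 = -0.0100
−ω₁+ω₂−ω₃+ω₄ = 8.0000  →  ωz = (0.04/1.0800)·8.0000 = 0.2963

(-0.0800, -0.0100, 0.2963)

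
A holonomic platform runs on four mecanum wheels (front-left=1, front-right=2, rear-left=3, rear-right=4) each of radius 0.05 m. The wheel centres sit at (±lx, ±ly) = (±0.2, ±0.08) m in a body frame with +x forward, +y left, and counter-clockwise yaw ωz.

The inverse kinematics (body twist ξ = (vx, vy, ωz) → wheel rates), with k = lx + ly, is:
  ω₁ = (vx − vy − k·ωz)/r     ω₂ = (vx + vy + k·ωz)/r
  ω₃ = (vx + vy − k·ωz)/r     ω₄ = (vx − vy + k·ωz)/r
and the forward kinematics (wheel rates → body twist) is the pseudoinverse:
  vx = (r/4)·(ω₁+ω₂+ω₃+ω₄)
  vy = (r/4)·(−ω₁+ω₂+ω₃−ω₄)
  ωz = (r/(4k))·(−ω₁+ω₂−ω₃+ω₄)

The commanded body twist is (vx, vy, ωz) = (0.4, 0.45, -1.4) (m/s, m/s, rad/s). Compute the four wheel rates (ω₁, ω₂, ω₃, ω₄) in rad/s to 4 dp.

(6.8400, 9.1600, 24.8400, -8.8400)

k = lx + ly = 0.2 + 0.08 = 0.2800;  k·ωz = 0.2800·-1.4 = -0.3920
ω₁ (FL) = (vx − vy − k·ωz)/r = 0.3420/0.05 = 6.8400
ω₂ (FR) = (vx + vy + k·ωz)/r = 0.4580/0.05 = 9.1600
ω₃ (RL) = (vx + vy − k·ωz)/r = 1.2420/0.05 = 24.8400
ω₄ (RR) = (vx − vy + k·ωz)/r = -0.4420/0.05 = -8.8400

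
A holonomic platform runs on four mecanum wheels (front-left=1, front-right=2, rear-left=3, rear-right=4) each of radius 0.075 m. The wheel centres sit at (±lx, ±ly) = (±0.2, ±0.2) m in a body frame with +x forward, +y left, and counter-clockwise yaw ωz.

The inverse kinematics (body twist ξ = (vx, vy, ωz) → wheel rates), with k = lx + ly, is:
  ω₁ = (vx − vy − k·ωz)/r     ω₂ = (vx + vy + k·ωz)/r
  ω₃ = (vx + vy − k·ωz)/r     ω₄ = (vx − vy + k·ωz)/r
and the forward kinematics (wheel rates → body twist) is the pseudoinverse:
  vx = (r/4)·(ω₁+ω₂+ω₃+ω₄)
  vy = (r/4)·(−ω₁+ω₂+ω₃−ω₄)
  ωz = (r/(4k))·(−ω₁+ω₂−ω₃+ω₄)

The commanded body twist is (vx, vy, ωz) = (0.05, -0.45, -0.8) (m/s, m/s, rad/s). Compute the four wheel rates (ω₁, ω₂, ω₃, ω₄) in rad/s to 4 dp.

(10.9333, -9.6000, -1.0667, 2.4000)

k = lx + ly = 0.2 + 0.2 = 0.4000;  k·ωz = 0.4000·-0.8 = -0.3200
ω₁ (FL) = (vx − vy − k·ωz)/r = 0.8200/0.075 = 10.9333
ω₂ (FR) = (vx + vy + k·ωz)/r = -0.7200/0.075 = -9.6000
ω₃ (RL) = (vx + vy − k·ωz)/r = -0.0800/0.075 = -1.0667
ω₄ (RR) = (vx − vy + k·ωz)/r = 0.1800/0.075 = 2.4000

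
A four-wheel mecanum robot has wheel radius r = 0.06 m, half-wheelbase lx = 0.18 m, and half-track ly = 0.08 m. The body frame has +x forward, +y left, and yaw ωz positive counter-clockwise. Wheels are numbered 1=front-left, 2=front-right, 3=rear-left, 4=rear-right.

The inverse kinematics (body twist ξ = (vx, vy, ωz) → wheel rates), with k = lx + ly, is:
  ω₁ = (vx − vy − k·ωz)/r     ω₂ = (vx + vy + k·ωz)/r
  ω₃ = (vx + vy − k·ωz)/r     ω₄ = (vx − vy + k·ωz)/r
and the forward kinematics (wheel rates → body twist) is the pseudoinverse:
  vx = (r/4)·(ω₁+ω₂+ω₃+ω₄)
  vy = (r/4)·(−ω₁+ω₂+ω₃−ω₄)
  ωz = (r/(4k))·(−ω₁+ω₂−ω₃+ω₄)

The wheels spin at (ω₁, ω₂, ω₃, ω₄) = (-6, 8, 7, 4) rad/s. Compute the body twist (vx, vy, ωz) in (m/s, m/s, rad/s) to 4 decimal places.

k = lx + ly = 0.18 + 0.08 = 0.2600
ω₁+ω₂+ω₃+ω₄ = 13.0000  →  vx = (0.06/4)·13.0000 = 0.1950
−ω₁+ω₂+ω₃−ω₄ = 17.0000  →  vy = (0.06/4)·17.0000 = 0.2550
−ω₁+ω₂−ω₃+ω₄ = 11.0000  →  ωz = (0.06/1.0400)·11.0000 = 0.6346

(0.1950, 0.2550, 0.6346)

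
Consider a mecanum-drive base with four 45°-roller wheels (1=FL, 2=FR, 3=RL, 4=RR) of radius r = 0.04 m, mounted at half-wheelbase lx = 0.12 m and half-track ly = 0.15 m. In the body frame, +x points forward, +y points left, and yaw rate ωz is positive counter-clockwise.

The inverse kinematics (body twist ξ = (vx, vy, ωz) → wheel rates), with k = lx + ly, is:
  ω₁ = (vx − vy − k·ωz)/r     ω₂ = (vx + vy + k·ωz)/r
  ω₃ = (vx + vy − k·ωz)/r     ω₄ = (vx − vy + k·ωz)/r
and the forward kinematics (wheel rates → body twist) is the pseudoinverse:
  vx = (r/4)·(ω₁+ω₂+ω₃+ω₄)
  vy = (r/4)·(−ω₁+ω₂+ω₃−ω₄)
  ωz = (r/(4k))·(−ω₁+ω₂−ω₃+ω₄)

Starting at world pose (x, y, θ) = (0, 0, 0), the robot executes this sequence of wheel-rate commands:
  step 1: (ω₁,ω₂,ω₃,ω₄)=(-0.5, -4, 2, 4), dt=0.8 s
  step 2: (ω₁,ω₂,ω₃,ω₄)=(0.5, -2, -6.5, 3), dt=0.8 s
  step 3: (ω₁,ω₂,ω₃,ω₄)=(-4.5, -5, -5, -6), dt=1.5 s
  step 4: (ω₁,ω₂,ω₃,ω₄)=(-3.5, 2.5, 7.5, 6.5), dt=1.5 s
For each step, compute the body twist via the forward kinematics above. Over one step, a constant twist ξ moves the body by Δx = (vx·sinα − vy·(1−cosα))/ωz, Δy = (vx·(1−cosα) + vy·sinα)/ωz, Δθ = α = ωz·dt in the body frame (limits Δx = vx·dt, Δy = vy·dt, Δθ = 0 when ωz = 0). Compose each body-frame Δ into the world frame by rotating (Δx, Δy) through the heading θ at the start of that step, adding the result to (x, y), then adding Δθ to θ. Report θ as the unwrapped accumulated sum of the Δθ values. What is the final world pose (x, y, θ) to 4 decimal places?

step 1: ξ=(vx,vy,ωz)=(0.0150, -0.0550, -0.0556), dt=0.8 → body Δ=(0.0110, -0.0443, -0.0444) → world pose (0.0110, -0.0443, -0.0444)
step 2: ξ=(vx,vy,ωz)=(-0.0500, -0.1200, 0.2593), dt=0.8 → body Δ=(-0.0298, -0.0994, 0.2074) → world pose (-0.0232, -0.1423, 0.1630)
step 3: ξ=(vx,vy,ωz)=(-0.2050, 0.0050, -0.0556), dt=1.5 → body Δ=(-0.3068, 0.0203, -0.0833) → world pose (-0.3292, -0.1720, 0.0796)
step 4: ξ=(vx,vy,ωz)=(0.1300, 0.0700, 0.1852), dt=1.5 → body Δ=(0.1780, 0.1306, 0.2778) → world pose (-0.1622, -0.0277, 0.3574)

(-0.1622, -0.0277, 0.3574)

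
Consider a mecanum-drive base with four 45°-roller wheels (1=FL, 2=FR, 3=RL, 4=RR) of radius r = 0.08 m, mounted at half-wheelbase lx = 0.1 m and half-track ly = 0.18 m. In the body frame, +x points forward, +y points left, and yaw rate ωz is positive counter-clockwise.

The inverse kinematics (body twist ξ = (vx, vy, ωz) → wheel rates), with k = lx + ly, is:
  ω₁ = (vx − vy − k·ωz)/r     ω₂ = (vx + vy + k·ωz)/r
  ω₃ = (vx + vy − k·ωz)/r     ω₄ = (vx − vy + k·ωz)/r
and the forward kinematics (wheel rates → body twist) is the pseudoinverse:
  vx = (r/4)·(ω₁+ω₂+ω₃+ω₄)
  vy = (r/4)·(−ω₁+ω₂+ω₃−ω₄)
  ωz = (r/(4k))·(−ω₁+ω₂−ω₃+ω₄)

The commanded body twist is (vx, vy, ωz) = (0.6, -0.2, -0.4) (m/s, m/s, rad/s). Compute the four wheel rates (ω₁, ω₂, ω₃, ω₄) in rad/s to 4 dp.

k = lx + ly = 0.1 + 0.18 = 0.2800;  k·ωz = 0.2800·-0.4 = -0.1120
ω₁ (FL) = (vx − vy − k·ωz)/r = 0.9120/0.08 = 11.4000
ω₂ (FR) = (vx + vy + k·ωz)/r = 0.2880/0.08 = 3.6000
ω₃ (RL) = (vx + vy − k·ωz)/r = 0.5120/0.08 = 6.4000
ω₄ (RR) = (vx − vy + k·ωz)/r = 0.6880/0.08 = 8.6000

(11.4000, 3.6000, 6.4000, 8.6000)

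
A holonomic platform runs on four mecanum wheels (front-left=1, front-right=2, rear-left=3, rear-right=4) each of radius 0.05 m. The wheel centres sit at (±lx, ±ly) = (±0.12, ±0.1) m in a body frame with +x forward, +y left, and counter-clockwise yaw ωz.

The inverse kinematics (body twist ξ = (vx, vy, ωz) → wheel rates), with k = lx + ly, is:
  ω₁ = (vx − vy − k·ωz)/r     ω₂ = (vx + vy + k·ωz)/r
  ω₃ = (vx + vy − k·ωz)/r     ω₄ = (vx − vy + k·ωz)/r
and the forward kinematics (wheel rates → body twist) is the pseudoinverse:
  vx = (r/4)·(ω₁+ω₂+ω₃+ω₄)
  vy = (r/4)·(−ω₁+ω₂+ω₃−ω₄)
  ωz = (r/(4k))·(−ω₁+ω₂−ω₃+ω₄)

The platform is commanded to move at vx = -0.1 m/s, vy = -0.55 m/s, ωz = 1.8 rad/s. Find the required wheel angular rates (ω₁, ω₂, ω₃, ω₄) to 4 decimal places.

(1.0800, -5.0800, -20.9200, 16.9200)

k = lx + ly = 0.12 + 0.1 = 0.2200;  k·ωz = 0.2200·1.8 = 0.3960
ω₁ (FL) = (vx − vy − k·ωz)/r = 0.0540/0.05 = 1.0800
ω₂ (FR) = (vx + vy + k·ωz)/r = -0.2540/0.05 = -5.0800
ω₃ (RL) = (vx + vy − k·ωz)/r = -1.0460/0.05 = -20.9200
ω₄ (RR) = (vx − vy + k·ωz)/r = 0.8460/0.05 = 16.9200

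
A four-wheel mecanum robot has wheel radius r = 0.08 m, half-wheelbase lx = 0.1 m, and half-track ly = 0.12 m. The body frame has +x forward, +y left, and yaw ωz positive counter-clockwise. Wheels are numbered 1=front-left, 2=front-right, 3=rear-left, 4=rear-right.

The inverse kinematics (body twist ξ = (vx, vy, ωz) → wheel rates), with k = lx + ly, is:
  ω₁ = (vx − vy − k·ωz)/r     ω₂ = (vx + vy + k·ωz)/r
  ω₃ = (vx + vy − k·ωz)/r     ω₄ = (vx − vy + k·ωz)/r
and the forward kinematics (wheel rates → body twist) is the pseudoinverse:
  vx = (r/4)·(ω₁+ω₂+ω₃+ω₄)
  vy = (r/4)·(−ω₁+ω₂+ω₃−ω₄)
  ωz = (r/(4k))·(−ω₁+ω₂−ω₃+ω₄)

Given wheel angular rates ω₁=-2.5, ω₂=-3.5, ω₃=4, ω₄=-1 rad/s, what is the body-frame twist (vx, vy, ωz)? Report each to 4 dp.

(-0.0600, 0.0800, -0.5455)

k = lx + ly = 0.1 + 0.12 = 0.2200
ω₁+ω₂+ω₃+ω₄ = -3.0000  →  vx = (0.08/4)·-3.0000 = -0.0600
−ω₁+ω₂+ω₃−ω₄ = 4.0000  →  vy = (0.08/4)·4.0000 = 0.0800
−ω₁+ω₂−ω₃+ω₄ = -6.0000  →  ωz = (0.08/0.8800)·-6.0000 = -0.5455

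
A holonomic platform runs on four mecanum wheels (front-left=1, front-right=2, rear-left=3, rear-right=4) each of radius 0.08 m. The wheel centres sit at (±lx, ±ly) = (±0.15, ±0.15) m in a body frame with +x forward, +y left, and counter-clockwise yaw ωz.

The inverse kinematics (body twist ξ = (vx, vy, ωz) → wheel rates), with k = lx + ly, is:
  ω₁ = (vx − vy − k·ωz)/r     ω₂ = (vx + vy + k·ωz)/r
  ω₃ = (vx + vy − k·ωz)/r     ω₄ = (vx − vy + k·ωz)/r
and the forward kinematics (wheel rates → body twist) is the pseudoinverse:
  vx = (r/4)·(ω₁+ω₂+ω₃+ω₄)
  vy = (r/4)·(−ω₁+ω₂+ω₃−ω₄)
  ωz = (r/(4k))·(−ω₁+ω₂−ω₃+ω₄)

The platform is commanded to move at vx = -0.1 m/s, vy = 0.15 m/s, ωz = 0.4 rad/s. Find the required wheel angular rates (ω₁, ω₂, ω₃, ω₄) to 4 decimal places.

(-4.6250, 2.1250, -0.8750, -1.6250)

k = lx + ly = 0.15 + 0.15 = 0.3000;  k·ωz = 0.3000·0.4 = 0.1200
ω₁ (FL) = (vx − vy − k·ωz)/r = -0.3700/0.08 = -4.6250
ω₂ (FR) = (vx + vy + k·ωz)/r = 0.1700/0.08 = 2.1250
ω₃ (RL) = (vx + vy − k·ωz)/r = -0.0700/0.08 = -0.8750
ω₄ (RR) = (vx − vy + k·ωz)/r = -0.1300/0.08 = -1.6250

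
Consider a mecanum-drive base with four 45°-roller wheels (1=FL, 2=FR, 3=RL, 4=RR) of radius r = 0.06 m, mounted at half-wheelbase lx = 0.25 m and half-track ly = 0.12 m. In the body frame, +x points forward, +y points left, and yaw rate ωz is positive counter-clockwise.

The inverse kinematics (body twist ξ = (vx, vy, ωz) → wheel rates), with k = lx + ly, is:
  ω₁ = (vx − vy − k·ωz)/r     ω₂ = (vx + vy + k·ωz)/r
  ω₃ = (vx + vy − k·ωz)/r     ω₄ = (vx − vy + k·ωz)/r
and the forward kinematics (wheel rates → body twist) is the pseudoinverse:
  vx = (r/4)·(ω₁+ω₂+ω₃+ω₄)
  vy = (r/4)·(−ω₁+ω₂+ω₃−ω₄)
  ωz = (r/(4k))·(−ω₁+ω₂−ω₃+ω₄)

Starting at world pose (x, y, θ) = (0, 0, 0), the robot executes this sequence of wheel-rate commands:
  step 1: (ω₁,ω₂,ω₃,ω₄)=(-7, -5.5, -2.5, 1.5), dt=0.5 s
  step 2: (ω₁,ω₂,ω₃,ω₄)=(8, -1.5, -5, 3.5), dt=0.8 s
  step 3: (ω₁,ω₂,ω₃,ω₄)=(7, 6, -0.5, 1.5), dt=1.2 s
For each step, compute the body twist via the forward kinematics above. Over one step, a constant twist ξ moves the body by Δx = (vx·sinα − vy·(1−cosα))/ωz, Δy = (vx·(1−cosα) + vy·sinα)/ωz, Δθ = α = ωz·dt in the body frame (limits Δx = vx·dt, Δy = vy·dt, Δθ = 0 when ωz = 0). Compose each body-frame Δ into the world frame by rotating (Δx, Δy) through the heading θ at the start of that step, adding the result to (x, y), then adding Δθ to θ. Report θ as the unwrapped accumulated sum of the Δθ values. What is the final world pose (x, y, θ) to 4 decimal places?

(0.2365, -0.2614, 0.1277)

step 1: ξ=(vx,vy,ωz)=(-0.2025, -0.0375, 0.2230), dt=0.5 → body Δ=(-0.1000, -0.0243, 0.1115) → world pose (-0.1000, -0.0243, 0.1115)
step 2: ξ=(vx,vy,ωz)=(0.0750, -0.2700, -0.0405), dt=0.8 → body Δ=(0.0565, -0.2169, -0.0324) → world pose (-0.0197, -0.2337, 0.0791)
step 3: ξ=(vx,vy,ωz)=(0.2100, -0.0450, 0.0405), dt=1.2 → body Δ=(0.2532, -0.0479, 0.0486) → world pose (0.2365, -0.2614, 0.1277)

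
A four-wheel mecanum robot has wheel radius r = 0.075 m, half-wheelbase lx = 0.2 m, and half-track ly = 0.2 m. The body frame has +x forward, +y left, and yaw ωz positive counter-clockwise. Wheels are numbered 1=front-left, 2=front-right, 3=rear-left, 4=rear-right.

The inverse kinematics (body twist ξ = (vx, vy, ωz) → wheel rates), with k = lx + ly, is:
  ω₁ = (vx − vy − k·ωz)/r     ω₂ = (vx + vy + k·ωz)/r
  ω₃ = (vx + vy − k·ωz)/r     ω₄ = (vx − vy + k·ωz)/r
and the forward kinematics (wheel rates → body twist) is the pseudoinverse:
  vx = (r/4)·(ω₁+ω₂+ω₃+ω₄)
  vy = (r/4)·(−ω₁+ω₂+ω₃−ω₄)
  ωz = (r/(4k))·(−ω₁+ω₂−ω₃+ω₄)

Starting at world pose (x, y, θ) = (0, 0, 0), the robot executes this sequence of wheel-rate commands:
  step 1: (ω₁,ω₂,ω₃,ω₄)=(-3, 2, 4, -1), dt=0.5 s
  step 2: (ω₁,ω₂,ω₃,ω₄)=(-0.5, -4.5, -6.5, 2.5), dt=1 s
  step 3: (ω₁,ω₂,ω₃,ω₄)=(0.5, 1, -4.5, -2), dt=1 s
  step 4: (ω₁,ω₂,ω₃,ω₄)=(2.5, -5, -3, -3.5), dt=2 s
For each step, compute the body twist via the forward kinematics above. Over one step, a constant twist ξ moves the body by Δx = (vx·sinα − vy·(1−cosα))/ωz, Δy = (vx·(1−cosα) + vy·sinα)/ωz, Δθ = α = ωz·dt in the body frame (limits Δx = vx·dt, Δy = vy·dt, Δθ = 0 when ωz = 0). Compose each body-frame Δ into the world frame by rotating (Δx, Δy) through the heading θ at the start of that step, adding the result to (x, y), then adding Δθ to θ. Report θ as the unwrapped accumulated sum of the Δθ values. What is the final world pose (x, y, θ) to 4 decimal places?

step 1: ξ=(vx,vy,ωz)=(0.0375, 0.1875, 0.0000), dt=0.5 → body Δ=(0.0188, 0.0938, 0.0000) → world pose (0.0188, 0.0938, 0.0000)
step 2: ξ=(vx,vy,ωz)=(-0.1687, -0.2437, 0.2344), dt=1.0 → body Δ=(-0.1388, -0.2612, 0.2344) → world pose (-0.1200, -0.1675, 0.2344)
step 3: ξ=(vx,vy,ωz)=(-0.0937, -0.0375, 0.1406), dt=1.0 → body Δ=(-0.0908, -0.0440, 0.1406) → world pose (-0.1981, -0.2313, 0.3750)
step 4: ξ=(vx,vy,ωz)=(-0.1688, -0.1312, -0.3750), dt=2.0 → body Δ=(-0.4006, -0.1178, -0.7500) → world pose (-0.5278, -0.4877, -0.3750)

(-0.5278, -0.4877, -0.3750)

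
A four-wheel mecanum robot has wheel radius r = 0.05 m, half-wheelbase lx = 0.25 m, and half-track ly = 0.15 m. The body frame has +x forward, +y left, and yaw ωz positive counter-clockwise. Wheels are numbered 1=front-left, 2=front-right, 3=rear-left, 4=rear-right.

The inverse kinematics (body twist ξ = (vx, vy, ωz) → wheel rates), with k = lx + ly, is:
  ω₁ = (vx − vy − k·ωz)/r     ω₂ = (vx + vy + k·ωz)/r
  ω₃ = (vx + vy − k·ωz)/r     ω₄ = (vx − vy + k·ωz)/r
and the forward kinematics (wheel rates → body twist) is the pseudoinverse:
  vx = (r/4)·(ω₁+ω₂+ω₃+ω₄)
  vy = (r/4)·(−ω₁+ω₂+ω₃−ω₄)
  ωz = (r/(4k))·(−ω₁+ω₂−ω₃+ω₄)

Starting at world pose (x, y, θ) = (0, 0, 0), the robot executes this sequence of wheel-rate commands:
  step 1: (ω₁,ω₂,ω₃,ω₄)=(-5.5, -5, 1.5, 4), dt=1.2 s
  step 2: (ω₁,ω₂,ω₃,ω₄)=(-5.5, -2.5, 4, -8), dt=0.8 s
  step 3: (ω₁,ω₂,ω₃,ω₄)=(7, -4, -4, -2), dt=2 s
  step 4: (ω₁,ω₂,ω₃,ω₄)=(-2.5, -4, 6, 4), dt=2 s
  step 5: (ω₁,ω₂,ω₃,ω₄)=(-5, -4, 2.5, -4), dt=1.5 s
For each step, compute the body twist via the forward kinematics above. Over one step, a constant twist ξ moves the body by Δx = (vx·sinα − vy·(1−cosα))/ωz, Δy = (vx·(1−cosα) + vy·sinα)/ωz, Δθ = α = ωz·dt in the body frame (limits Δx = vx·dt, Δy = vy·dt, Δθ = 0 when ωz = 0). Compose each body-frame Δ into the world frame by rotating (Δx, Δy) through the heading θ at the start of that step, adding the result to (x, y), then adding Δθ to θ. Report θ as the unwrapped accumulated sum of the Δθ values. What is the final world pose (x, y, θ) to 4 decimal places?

(-0.2963, 0.0355, -1.1516)

step 1: ξ=(vx,vy,ωz)=(-0.0625, -0.0250, 0.0938), dt=1.2 → body Δ=(-0.0732, -0.0342, 0.1125) → world pose (-0.0732, -0.0342, 0.1125)
step 2: ξ=(vx,vy,ωz)=(-0.1500, 0.1875, -0.2812), dt=0.8 → body Δ=(-0.1022, 0.1622, -0.2250) → world pose (-0.1929, 0.1155, -0.1125)
step 3: ξ=(vx,vy,ωz)=(-0.0375, -0.1625, -0.2812), dt=2.0 → body Δ=(-0.1601, -0.2876, -0.5625) → world pose (-0.3843, -0.1523, -0.6750)
step 4: ξ=(vx,vy,ωz)=(0.0438, 0.0063, -0.1094), dt=2.0 → body Δ=(0.0882, 0.0029, -0.2188) → world pose (-0.3137, -0.2051, -0.8938)
step 5: ξ=(vx,vy,ωz)=(-0.1313, 0.0938, -0.1719), dt=1.5 → body Δ=(-0.1767, 0.1643, -0.2578) → world pose (-0.2963, 0.0355, -1.1516)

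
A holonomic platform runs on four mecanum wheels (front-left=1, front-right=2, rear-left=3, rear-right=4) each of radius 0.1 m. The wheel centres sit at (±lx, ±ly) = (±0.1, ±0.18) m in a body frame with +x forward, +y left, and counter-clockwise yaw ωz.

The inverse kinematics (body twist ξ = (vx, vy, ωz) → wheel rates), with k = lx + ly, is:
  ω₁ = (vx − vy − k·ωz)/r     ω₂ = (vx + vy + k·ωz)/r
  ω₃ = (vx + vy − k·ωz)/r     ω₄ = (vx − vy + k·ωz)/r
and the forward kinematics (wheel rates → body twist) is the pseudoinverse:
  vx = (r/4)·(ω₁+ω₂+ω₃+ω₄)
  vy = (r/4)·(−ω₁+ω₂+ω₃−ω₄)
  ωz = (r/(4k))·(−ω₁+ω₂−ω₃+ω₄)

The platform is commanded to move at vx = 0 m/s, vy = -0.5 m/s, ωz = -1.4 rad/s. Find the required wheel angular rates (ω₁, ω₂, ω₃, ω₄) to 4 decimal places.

(8.9200, -8.9200, -1.0800, 1.0800)

k = lx + ly = 0.1 + 0.18 = 0.2800;  k·ωz = 0.2800·-1.4 = -0.3920
ω₁ (FL) = (vx − vy − k·ωz)/r = 0.8920/0.1 = 8.9200
ω₂ (FR) = (vx + vy + k·ωz)/r = -0.8920/0.1 = -8.9200
ω₃ (RL) = (vx + vy − k·ωz)/r = -0.1080/0.1 = -1.0800
ω₄ (RR) = (vx − vy + k·ωz)/r = 0.1080/0.1 = 1.0800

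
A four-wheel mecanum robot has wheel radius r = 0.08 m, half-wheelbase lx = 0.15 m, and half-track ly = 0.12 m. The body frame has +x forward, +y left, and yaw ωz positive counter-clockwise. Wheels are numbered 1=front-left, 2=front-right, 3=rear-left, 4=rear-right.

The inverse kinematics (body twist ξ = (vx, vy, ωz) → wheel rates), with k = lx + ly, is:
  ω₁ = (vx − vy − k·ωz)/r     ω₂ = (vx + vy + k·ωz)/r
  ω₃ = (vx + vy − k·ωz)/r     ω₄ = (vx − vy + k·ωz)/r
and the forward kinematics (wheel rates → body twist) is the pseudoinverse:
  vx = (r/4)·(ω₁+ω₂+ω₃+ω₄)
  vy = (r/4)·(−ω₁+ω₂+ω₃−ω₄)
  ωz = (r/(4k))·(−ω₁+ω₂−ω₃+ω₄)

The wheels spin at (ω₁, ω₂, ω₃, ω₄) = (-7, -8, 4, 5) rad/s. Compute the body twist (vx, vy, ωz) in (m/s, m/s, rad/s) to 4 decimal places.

k = lx + ly = 0.15 + 0.12 = 0.2700
ω₁+ω₂+ω₃+ω₄ = -6.0000  →  vx = (0.08/4)·-6.0000 = -0.1200
−ω₁+ω₂+ω₃−ω₄ = -2.0000  →  vy = (0.08/4)·-2.0000 = -0.0400
−ω₁+ω₂−ω₃+ω₄ = 0.0000  →  ωz = (0.08/1.0800)·0.0000 = 0.0000

(-0.1200, -0.0400, 0.0000)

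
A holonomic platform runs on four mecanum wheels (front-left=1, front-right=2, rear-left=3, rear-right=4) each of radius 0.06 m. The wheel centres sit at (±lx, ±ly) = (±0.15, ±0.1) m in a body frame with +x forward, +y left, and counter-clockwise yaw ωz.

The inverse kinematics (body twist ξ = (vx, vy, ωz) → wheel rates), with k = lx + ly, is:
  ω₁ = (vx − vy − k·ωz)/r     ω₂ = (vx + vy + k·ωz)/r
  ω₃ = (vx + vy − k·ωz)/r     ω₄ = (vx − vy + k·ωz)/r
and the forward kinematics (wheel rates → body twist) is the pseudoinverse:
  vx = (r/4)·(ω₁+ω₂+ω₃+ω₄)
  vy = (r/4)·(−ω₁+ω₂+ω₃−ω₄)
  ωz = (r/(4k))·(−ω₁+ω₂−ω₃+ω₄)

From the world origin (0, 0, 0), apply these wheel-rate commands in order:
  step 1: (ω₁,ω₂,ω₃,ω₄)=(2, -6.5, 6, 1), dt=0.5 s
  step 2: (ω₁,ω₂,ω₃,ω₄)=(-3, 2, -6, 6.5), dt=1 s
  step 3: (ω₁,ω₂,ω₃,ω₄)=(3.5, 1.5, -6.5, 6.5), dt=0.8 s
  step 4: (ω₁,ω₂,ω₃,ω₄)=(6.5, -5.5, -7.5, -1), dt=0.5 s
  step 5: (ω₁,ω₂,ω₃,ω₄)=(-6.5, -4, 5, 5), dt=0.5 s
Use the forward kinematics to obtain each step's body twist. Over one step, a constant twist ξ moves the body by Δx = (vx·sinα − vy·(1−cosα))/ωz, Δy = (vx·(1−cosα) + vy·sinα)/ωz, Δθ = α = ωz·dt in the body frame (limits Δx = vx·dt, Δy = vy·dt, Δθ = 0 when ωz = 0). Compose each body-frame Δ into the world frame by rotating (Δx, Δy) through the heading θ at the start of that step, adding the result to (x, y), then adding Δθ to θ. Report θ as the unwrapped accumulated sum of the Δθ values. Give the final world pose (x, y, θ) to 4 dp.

step 1: ξ=(vx,vy,ωz)=(0.0375, -0.0525, -0.8100), dt=0.5 → body Δ=(0.0130, -0.0293, -0.4050) → world pose (0.0130, -0.0293, -0.4050)
step 2: ξ=(vx,vy,ωz)=(-0.0075, -0.1125, 1.0500), dt=1.0 → body Δ=(0.0476, -0.0965, 1.0500) → world pose (0.0187, -0.1368, 0.6450)
step 3: ξ=(vx,vy,ωz)=(0.0750, -0.2250, 0.6600), dt=0.8 → body Δ=(0.1037, -0.1563, 0.5280) → world pose (0.1955, -0.1993, 1.1730)
step 4: ξ=(vx,vy,ωz)=(-0.1125, -0.2775, -0.3300), dt=0.5 → body Δ=(-0.0674, -0.1335, -0.1650) → world pose (0.2925, -0.3132, 1.0080)
step 5: ξ=(vx,vy,ωz)=(-0.0075, 0.0375, 0.1500), dt=0.5 → body Δ=(-0.0044, 0.0186, 0.0750) → world pose (0.2744, -0.3070, 1.0830)

(0.2744, -0.3070, 1.0830)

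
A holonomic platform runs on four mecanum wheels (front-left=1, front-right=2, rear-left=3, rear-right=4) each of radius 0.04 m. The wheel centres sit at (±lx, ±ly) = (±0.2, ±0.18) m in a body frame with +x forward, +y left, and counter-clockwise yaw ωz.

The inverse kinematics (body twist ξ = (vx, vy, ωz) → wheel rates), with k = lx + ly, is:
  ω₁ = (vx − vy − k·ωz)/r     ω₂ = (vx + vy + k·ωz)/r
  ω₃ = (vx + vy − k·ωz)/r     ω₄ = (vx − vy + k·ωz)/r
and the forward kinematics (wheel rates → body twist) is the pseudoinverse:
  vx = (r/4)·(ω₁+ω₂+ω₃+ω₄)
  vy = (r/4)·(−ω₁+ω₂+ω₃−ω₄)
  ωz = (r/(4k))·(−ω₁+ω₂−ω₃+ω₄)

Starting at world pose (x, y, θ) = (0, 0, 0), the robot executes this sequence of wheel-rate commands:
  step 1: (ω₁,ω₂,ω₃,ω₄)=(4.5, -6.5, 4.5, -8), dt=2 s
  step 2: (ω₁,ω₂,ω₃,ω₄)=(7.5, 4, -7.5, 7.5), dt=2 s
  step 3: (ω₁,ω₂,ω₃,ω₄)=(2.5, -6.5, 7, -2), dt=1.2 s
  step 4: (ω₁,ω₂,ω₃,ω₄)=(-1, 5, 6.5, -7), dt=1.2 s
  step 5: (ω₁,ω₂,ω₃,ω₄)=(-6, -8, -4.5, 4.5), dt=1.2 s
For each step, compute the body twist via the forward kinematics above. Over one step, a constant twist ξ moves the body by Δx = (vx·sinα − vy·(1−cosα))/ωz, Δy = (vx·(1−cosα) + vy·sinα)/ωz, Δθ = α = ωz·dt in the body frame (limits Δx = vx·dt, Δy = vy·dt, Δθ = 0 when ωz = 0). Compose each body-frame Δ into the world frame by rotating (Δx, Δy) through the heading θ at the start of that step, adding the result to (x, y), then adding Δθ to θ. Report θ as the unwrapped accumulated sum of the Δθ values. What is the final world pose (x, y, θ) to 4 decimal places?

step 1: ξ=(vx,vy,ωz)=(-0.0550, 0.0150, -0.6184), dt=2.0 → body Δ=(-0.0677, 0.0827, -1.2368) → world pose (-0.0677, 0.0827, -1.2368)
step 2: ξ=(vx,vy,ωz)=(0.1150, -0.1850, 0.3026), dt=2.0 → body Δ=(0.3248, -0.2803, 0.6053) → world pose (-0.2261, -0.3160, -0.6316)
step 3: ξ=(vx,vy,ωz)=(0.0100, 0.0000, -0.4737), dt=1.2 → body Δ=(0.0114, -0.0033, -0.5684) → world pose (-0.2189, -0.3254, -1.2000)
step 4: ξ=(vx,vy,ωz)=(0.0350, 0.1950, -0.1974), dt=1.2 → body Δ=(0.0692, 0.2269, -0.2368) → world pose (0.0177, -0.3077, -1.4368)
step 5: ξ=(vx,vy,ωz)=(-0.1400, -0.1100, 0.1842), dt=1.2 → body Δ=(-0.1521, -0.1494, 0.2211) → world pose (-0.1507, -0.1769, -1.2158)

(-0.1507, -0.1769, -1.2158)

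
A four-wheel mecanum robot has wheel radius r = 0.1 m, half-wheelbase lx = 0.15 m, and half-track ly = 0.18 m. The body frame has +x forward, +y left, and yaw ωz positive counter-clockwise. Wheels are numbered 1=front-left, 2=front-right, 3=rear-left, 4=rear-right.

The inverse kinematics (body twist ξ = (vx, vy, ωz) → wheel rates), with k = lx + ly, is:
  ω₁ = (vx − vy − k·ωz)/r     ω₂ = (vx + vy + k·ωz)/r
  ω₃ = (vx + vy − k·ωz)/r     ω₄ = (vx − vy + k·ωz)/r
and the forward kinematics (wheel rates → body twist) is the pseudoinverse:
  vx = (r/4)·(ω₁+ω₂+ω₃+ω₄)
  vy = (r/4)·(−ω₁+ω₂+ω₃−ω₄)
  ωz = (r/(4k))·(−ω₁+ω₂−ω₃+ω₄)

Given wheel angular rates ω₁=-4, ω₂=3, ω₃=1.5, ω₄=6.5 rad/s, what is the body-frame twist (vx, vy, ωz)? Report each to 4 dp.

(0.1750, 0.0500, 0.9091)

k = lx + ly = 0.15 + 0.18 = 0.3300
ω₁+ω₂+ω₃+ω₄ = 7.0000  →  vx = (0.1/4)·7.0000 = 0.1750
−ω₁+ω₂+ω₃−ω₄ = 2.0000  →  vy = (0.1/4)·2.0000 = 0.0500
−ω₁+ω₂−ω₃+ω₄ = 12.0000  →  ωz = (0.1/1.3200)·12.0000 = 0.9091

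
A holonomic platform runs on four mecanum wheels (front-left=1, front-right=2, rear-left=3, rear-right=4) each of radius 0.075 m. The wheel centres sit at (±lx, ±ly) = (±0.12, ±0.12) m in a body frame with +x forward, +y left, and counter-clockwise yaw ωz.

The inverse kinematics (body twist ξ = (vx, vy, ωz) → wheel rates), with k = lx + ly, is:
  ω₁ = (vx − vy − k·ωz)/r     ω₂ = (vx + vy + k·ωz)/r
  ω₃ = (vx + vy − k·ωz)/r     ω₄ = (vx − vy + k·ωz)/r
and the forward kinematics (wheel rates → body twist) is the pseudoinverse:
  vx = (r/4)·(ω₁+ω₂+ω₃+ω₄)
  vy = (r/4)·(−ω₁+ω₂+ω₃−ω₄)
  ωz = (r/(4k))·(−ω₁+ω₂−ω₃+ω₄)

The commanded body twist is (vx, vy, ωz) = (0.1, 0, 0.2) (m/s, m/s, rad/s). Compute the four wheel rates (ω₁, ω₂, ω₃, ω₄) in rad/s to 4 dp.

(0.6933, 1.9733, 0.6933, 1.9733)

k = lx + ly = 0.12 + 0.12 = 0.2400;  k·ωz = 0.2400·0.2 = 0.0480
ω₁ (FL) = (vx − vy − k·ωz)/r = 0.0520/0.075 = 0.6933
ω₂ (FR) = (vx + vy + k·ωz)/r = 0.1480/0.075 = 1.9733
ω₃ (RL) = (vx + vy − k·ωz)/r = 0.0520/0.075 = 0.6933
ω₄ (RR) = (vx − vy + k·ωz)/r = 0.1480/0.075 = 1.9733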